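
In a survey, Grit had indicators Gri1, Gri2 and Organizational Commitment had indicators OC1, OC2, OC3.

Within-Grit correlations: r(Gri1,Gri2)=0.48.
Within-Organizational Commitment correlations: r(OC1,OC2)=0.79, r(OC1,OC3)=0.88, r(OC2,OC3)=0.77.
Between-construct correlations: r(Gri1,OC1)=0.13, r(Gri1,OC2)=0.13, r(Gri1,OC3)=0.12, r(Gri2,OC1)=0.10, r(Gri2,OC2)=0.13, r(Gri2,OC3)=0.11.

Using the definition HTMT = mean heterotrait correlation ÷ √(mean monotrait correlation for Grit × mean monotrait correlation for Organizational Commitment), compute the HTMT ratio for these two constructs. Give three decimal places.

0.192

Mean heterotrait r = 0.72/6 = 0.1200.
Mean within-Gri = 0.48/1 = 0.4800; mean within-OC = 2.44/3 = 0.8133.
Geometric mean = √(0.4800 × 0.8133) = 0.6248.
HTMT = 0.1200 / 0.6248 = 0.192.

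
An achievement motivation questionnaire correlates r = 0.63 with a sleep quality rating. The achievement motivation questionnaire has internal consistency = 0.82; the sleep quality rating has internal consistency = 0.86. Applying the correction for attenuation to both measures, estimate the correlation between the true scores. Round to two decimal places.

r_true = r_obs / √(r_xx · r_yy) = 0.63 / √(0.82 × 0.86) = 0.63 / √0.7052 = 0.63 / 0.8398 ≈ 0.75.

0.75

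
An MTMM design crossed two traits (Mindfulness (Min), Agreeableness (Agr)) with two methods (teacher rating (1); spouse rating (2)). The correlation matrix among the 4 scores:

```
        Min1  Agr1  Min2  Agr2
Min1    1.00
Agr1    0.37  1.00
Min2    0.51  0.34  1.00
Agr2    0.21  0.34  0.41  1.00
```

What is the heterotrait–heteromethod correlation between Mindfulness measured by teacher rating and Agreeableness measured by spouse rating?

0.21

Different traits and methods: r(Min1, Agr2) = 0.21.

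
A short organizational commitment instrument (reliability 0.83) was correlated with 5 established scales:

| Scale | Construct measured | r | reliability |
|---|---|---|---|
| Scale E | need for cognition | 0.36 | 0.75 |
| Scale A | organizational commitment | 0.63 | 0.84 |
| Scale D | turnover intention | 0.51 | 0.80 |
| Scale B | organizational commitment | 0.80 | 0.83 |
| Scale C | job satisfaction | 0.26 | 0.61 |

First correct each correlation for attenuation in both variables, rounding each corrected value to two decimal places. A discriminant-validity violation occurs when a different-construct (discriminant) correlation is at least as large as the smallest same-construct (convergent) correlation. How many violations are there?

Disattenuated r (r / √(r_scale · r_new)):
  Scale E (disc): 0.36 / √(0.75·0.83) = 0.46
  Scale A (conv): 0.63 / √(0.84·0.83) = 0.75
  Scale D (disc): 0.51 / √(0.80·0.83) = 0.63
  Scale B (conv): 0.80 / √(0.83·0.83) = 0.96
  Scale C (disc): 0.26 / √(0.61·0.83) = 0.37
Smallest convergent = 0.75. Discriminant values: 0.46, 0.63, 0.37; count ≥ 0.75 → 0.

0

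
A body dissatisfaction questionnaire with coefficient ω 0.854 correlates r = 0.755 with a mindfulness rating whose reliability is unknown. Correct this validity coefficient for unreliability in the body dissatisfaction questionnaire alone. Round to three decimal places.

Single correction: r_c = r_obs / √r_xx = 0.755 / √0.854 = 0.755 / 0.9241 ≈ 0.817.

0.817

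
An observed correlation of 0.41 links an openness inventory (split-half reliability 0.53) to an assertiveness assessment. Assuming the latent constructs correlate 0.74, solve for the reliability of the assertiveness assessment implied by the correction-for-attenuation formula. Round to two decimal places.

r_true = r_obs / √(r_xx · r_yy) ⇒ 0.74 = 0.41 / √(0.53 · r_yy).
√(0.53 · r_yy) = 0.41 / 0.74 = 0.5541; 0.53 · r_yy = 0.3070; r_yy = 0.3070 / 0.53 ≈ 0.58.

0.58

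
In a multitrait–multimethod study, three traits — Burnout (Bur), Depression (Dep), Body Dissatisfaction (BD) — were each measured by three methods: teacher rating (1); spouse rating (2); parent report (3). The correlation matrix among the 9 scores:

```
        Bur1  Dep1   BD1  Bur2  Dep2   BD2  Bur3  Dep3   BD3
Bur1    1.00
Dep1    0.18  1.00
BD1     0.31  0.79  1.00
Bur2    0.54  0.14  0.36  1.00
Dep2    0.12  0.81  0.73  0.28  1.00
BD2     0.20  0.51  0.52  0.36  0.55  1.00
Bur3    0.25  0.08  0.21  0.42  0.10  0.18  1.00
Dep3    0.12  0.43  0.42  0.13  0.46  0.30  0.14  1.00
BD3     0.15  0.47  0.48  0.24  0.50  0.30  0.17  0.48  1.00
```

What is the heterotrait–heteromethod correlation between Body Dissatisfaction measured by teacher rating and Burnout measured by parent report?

Different traits and methods: r(BD1, Bur3) = 0.21.

0.21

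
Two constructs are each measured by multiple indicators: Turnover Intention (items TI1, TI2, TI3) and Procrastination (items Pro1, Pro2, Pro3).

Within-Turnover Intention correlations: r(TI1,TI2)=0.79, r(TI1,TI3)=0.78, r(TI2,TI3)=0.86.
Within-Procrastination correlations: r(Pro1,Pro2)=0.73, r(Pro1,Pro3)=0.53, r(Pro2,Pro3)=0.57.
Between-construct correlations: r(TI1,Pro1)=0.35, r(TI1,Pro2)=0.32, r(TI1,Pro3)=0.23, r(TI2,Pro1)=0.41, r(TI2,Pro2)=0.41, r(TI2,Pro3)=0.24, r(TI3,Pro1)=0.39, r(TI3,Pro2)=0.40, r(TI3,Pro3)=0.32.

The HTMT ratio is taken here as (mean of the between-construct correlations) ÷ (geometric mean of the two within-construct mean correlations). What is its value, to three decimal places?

0.485

Between-construct mean = 3.07/9 = 0.3411.
Mean within-TI = 2.43/3 = 0.8100; mean within-Pro = 1.83/3 = 0.6100.
Geometric mean = √(0.8100 × 0.6100) = 0.7029.
HTMT = 0.3411 / 0.7029 = 0.485.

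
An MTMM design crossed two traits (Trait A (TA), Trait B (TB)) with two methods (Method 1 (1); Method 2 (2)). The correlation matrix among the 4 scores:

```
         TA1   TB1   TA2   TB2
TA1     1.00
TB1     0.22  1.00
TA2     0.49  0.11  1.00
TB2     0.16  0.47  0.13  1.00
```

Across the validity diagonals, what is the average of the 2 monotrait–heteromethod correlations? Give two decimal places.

0.48

Convergent values: 0.49, 0.47; mean = 0.96/2 = 0.48.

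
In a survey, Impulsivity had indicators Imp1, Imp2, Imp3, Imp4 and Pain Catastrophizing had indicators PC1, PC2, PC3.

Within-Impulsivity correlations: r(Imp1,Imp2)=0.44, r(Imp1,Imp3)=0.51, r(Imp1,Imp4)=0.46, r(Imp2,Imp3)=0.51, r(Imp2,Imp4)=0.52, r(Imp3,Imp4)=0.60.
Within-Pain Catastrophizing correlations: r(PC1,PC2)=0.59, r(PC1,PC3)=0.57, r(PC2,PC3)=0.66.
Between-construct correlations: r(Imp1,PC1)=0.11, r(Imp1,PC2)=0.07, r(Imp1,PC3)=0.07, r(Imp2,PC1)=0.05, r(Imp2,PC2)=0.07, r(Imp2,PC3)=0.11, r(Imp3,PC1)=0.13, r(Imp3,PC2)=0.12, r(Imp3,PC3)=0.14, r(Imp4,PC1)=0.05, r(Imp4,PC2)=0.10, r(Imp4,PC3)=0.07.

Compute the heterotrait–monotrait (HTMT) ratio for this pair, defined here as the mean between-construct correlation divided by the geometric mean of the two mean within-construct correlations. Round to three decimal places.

Mean heterotrait r = 1.09/12 = 0.0908.
Mean within-Imp = 3.04/6 = 0.5067; mean within-PC = 1.82/3 = 0.6067.
Geometric mean = √(0.5067 × 0.6067) = 0.5545.
HTMT = 0.0908 / 0.5545 = 0.164.

0.164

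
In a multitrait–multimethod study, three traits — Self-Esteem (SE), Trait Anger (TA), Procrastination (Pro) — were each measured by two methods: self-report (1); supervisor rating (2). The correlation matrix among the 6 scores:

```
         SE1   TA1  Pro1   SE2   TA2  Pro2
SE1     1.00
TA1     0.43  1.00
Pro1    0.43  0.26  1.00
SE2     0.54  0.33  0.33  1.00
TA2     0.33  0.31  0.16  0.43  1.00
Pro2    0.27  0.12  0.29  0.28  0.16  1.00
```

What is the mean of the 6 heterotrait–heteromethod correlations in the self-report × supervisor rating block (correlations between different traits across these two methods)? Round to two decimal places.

HTHM values (method 1 × method 2): 0.33, 0.27, 0.33, 0.12, 0.33, 0.16; mean = 1.54/6 = 0.26.

0.26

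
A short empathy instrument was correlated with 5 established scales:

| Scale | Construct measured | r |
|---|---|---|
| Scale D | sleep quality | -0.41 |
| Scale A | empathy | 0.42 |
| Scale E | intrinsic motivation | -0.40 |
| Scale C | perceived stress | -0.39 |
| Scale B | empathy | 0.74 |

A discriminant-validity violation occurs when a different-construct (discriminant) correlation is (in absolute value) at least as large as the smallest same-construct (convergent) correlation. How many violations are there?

Convergent (same construct = empathy): Scale A, Scale B.
Smallest convergent = 0.42. Discriminant |r|: 0.41, 0.40, 0.39; count ≥ 0.42 → 0.

0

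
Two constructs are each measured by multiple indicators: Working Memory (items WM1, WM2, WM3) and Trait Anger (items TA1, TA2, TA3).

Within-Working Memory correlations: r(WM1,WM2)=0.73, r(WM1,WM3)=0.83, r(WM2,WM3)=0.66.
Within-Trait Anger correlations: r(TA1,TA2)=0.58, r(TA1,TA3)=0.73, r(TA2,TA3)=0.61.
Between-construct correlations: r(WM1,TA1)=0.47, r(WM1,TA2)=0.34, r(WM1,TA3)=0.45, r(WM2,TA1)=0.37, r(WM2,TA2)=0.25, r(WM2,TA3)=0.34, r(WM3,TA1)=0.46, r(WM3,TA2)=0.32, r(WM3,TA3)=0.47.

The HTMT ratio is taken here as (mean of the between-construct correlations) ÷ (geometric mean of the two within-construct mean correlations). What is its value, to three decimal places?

0.560

Mean heterotrait r = 3.47/9 = 0.3856.
Mean within-WM = 2.22/3 = 0.7400; mean within-TA = 1.92/3 = 0.6400.
Geometric mean = √(0.7400 × 0.6400) = 0.6882.
HTMT = 0.3856 / 0.6882 = 0.560.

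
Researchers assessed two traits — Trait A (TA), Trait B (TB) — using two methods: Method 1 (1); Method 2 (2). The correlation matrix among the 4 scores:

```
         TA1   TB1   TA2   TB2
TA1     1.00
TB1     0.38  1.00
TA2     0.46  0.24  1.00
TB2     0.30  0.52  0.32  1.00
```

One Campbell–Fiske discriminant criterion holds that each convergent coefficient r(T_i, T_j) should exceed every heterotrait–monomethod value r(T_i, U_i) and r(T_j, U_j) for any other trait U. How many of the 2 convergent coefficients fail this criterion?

0

Each convergent coefficient versus the relevant comparison correlations:
TA (methods 1·2): 0.46 vs {0.38, 0.32} → pass.
TB (methods 1·2): 0.52 vs {0.38, 0.32} → pass.
0 of 2 fail.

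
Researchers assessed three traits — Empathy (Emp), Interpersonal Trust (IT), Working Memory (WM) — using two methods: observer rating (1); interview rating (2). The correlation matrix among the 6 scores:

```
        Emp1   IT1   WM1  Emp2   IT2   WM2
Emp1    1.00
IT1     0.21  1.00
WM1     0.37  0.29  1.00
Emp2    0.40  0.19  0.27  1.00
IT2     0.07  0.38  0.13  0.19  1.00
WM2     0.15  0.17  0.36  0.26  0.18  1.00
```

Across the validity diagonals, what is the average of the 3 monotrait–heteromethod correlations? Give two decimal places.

Convergent values: 0.40, 0.38, 0.36; mean = 1.14/3 = 0.38.

0.38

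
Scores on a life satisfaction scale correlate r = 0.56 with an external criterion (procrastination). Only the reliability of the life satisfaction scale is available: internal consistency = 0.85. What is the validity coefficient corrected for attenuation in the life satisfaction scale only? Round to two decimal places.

0.61

Single correction: r_c = r_obs / √r_xx = 0.56 / √0.85 = 0.56 / 0.9220 ≈ 0.61.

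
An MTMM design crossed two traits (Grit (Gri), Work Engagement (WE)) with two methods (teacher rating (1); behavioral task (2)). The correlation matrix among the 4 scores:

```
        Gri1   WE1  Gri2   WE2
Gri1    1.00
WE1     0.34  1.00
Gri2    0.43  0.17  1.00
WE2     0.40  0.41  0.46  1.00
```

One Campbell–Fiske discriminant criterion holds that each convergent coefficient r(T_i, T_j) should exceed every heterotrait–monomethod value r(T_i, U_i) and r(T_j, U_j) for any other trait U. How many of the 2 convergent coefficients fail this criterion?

Checking each validity diagonal entry against its comparison values:
Gri (methods 1·2): 0.43 vs {0.34, 0.46} → fail.
WE (methods 1·2): 0.41 vs {0.34, 0.46} → fail.
2 of 2 fail.

2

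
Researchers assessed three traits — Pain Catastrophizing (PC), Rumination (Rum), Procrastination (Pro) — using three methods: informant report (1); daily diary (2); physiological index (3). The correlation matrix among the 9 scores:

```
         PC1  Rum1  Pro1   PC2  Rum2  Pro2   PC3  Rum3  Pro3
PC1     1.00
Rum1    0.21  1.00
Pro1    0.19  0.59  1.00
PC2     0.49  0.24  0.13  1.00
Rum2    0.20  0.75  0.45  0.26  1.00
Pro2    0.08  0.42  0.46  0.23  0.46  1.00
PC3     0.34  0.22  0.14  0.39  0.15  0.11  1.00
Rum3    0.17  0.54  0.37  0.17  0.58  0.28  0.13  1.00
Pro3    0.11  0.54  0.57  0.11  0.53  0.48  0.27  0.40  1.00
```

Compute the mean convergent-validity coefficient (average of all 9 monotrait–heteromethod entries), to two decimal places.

0.51

Convergent values: 0.49, 0.34, 0.39, 0.75, 0.54, 0.58, 0.46, 0.57, 0.48; mean = 4.60/9 = 0.51.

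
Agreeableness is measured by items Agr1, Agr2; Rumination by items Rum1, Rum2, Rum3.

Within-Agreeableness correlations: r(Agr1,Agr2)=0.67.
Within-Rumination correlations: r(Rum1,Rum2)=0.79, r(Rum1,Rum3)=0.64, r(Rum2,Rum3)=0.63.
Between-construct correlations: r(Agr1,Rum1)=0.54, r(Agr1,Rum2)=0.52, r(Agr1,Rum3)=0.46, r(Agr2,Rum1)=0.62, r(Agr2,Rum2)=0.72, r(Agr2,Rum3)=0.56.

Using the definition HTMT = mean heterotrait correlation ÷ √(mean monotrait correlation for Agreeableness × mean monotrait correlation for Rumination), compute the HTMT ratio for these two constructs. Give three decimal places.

Mean heterotrait r = 3.42/6 = 0.5700.
Mean within-Agr = 0.67/1 = 0.6700; mean within-Rum = 2.06/3 = 0.6867.
Geometric mean = √(0.6700 × 0.6867) = 0.6783.
HTMT = 0.5700 / 0.6783 = 0.840.

0.840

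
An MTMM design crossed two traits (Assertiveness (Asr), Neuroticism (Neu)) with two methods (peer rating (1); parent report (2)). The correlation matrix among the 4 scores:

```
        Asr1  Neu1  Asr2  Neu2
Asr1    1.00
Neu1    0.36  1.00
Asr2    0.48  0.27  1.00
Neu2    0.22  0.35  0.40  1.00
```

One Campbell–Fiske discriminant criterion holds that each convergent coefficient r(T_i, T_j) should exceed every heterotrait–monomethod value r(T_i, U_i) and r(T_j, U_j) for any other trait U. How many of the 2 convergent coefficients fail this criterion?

1

Convergent coefficients and their comparison sets:
Asr (methods 1·2): 0.48 vs {0.36, 0.40} → pass.
Neu (methods 1·2): 0.35 vs {0.36, 0.40} → fail.
1 of 2 fail.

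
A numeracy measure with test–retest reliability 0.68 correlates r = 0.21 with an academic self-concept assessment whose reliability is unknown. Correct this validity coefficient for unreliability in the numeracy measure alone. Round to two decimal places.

Single correction: r_c = r_obs / √r_xx = 0.21 / √0.68 = 0.21 / 0.8246 ≈ 0.25.

0.25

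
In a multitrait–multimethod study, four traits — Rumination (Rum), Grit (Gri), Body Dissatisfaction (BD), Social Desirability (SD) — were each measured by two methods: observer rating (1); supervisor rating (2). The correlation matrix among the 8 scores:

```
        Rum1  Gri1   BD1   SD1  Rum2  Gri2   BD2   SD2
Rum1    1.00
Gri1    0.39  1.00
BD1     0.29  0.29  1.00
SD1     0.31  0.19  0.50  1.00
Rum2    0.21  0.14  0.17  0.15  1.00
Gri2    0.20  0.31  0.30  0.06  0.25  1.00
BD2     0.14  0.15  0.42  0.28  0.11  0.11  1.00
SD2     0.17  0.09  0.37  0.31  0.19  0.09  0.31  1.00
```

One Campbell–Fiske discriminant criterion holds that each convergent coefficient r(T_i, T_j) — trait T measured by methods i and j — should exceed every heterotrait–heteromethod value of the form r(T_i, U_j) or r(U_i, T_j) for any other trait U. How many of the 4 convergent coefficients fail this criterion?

1

Each convergent coefficient versus the relevant comparison correlations:
Rum (methods 1·2): 0.21 vs {0.20, 0.14, 0.14, 0.17, 0.17, 0.15} → pass.
Gri (methods 1·2): 0.31 vs {0.14, 0.20, 0.15, 0.30, 0.09, 0.06} → pass.
BD (methods 1·2): 0.42 vs {0.17, 0.14, 0.30, 0.15, 0.37, 0.28} → pass.
SD (methods 1·2): 0.31 vs {0.15, 0.17, 0.06, 0.09, 0.28, 0.37} → fail.
1 of 4 fail.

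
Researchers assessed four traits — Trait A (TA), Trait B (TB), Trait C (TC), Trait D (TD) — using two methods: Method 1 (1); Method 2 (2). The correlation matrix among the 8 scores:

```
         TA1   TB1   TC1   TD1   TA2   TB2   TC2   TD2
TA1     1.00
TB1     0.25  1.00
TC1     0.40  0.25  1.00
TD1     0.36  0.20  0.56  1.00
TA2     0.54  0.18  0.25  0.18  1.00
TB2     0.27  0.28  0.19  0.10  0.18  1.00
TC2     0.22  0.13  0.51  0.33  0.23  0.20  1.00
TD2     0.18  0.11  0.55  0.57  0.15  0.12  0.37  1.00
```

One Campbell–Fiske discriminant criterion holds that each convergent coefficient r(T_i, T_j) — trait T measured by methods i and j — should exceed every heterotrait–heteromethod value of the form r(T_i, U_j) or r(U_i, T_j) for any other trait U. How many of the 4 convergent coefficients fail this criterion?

1

Each convergent coefficient versus the relevant comparison correlations:
TA (methods 1·2): 0.54 vs {0.27, 0.18, 0.22, 0.25, 0.18, 0.18} → pass.
TB (methods 1·2): 0.28 vs {0.18, 0.27, 0.13, 0.19, 0.11, 0.10} → pass.
TC (methods 1·2): 0.51 vs {0.25, 0.22, 0.19, 0.13, 0.55, 0.33} → fail.
TD (methods 1·2): 0.57 vs {0.18, 0.18, 0.10, 0.11, 0.33, 0.55} → pass.
1 of 4 fail.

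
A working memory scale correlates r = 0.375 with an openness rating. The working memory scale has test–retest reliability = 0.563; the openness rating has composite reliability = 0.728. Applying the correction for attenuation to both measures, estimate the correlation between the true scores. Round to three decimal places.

0.586

r_true = r_obs / √(r_xx · r_yy) = 0.375 / √(0.563 × 0.728) = 0.375 / √0.409864 = 0.375 / 0.6402 ≈ 0.586.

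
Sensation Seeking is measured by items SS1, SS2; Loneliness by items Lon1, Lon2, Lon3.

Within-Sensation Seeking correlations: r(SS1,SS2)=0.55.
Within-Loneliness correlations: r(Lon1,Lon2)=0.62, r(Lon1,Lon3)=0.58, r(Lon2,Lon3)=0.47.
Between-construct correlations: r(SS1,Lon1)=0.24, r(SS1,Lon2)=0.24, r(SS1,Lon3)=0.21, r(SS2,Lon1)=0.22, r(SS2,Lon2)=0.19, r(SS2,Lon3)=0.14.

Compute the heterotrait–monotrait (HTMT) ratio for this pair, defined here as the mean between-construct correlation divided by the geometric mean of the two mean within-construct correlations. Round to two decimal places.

0.37

Mean heterotrait r = 1.24/6 = 0.2067.
Mean within-SS = 0.55/1 = 0.5500; mean within-Lon = 1.67/3 = 0.5567.
Geometric mean = √(0.5500 × 0.5567) = 0.5533.
HTMT = 0.2067 / 0.5533 = 0.37.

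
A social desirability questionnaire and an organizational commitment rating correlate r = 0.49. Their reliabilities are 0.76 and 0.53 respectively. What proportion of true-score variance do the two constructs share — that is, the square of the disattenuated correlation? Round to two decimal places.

0.60

Disattenuated r = 0.49 / √(0.76 × 0.53) = 0.49 / 0.6347 = 0.7720.
Shared true-score variance = 0.7720² = 0.5960 ≈ 0.60.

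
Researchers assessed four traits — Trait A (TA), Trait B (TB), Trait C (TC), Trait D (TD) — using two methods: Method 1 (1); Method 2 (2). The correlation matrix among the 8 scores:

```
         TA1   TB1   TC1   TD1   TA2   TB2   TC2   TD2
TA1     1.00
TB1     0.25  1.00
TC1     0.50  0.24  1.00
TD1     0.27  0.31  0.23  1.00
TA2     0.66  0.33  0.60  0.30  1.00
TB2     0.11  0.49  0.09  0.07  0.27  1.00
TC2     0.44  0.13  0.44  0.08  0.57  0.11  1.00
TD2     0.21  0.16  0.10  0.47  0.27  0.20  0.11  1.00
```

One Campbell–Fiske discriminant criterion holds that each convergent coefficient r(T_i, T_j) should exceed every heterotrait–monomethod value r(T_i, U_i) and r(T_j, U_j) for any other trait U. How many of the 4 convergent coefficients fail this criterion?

1

Checking each validity diagonal entry against its comparison values:
TA (methods 1·2): 0.66 vs {0.25, 0.27, 0.50, 0.57, 0.27, 0.27} → pass.
TB (methods 1·2): 0.49 vs {0.25, 0.27, 0.24, 0.11, 0.31, 0.20} → pass.
TC (methods 1·2): 0.44 vs {0.50, 0.57, 0.24, 0.11, 0.23, 0.11} → fail.
TD (methods 1·2): 0.47 vs {0.27, 0.27, 0.31, 0.20, 0.23, 0.11} → pass.
1 of 4 fail.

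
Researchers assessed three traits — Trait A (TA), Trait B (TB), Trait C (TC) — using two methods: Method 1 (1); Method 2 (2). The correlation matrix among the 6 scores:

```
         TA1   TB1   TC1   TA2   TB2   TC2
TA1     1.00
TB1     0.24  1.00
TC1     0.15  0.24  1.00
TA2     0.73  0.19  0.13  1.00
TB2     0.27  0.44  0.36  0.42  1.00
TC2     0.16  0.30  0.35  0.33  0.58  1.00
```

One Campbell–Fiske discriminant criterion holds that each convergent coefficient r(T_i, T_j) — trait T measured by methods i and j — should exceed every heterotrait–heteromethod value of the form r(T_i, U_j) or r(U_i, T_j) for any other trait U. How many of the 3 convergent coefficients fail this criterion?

1

Each convergent coefficient versus the relevant comparison correlations:
TA (methods 1·2): 0.73 vs {0.27, 0.19, 0.16, 0.13} → pass.
TB (methods 1·2): 0.44 vs {0.19, 0.27, 0.30, 0.36} → pass.
TC (methods 1·2): 0.35 vs {0.13, 0.16, 0.36, 0.30} → fail.
1 of 3 fail.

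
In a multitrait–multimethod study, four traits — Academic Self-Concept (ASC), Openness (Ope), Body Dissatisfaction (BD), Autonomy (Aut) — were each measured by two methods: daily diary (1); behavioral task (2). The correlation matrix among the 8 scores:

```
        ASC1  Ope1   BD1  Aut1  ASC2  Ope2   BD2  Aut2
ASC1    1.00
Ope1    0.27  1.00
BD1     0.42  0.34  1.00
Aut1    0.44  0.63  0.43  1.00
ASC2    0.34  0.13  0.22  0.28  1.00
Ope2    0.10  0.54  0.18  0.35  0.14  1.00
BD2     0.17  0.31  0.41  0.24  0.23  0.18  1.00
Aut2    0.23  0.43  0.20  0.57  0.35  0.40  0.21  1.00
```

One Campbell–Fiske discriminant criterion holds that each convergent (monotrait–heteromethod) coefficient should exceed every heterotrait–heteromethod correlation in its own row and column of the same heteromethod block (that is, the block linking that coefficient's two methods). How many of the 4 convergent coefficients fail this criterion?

Checking each validity diagonal entry against its comparison values:
ASC (methods 1·2): 0.34 vs {0.10, 0.13, 0.17, 0.22, 0.23, 0.28} → pass.
Ope (methods 1·2): 0.54 vs {0.13, 0.10, 0.31, 0.18, 0.43, 0.35} → pass.
BD (methods 1·2): 0.41 vs {0.22, 0.17, 0.18, 0.31, 0.20, 0.24} → pass.
Aut (methods 1·2): 0.57 vs {0.28, 0.23, 0.35, 0.43, 0.24, 0.20} → pass.
0 of 4 fail.

0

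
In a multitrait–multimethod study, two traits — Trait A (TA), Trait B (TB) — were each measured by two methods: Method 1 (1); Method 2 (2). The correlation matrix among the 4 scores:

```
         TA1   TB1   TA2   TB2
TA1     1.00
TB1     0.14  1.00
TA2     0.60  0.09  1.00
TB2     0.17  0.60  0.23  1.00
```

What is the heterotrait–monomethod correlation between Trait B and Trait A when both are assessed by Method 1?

0.14

Different traits, same method: r(TB1, TA1) = 0.14.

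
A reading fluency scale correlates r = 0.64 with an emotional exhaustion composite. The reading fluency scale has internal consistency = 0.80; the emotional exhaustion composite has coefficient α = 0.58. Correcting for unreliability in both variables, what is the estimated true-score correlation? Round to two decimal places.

0.94

r_true = r_obs / √(r_xx · r_yy) = 0.64 / √(0.80 × 0.58) = 0.64 / √0.4640 = 0.64 / 0.6812 ≈ 0.94.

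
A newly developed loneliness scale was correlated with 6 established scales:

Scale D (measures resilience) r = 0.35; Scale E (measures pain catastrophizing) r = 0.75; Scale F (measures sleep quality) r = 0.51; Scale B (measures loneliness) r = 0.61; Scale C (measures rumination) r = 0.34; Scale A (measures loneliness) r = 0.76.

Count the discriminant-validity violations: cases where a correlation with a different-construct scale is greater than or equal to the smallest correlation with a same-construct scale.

Convergent (same construct = loneliness): Scale B, Scale A.
Smallest convergent = 0.61. Discriminant values: 0.35, 0.75, 0.51, 0.34; count ≥ 0.61 → 1.

1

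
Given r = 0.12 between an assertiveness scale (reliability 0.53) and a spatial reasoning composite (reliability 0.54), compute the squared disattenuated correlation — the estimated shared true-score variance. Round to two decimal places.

0.05

Disattenuated r = 0.12 / √(0.53 × 0.54) = 0.12 / 0.5350 = 0.2243.
Shared true-score variance = 0.2243² = 0.0503 ≈ 0.05.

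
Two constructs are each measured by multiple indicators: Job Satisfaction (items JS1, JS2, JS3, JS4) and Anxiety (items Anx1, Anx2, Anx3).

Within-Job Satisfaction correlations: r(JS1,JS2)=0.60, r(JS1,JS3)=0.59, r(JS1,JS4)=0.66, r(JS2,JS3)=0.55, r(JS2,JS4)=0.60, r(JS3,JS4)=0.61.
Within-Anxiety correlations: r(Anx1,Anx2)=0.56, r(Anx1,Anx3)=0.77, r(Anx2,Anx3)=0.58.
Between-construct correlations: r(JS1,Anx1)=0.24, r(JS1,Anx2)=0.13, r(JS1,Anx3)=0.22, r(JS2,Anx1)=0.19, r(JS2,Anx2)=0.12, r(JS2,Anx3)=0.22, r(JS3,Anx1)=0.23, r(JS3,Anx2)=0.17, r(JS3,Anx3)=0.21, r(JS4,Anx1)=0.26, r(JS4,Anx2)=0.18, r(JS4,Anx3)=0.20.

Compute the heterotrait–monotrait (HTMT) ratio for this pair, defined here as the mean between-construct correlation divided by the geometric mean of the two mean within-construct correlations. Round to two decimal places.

Between-construct mean = 2.37/12 = 0.1975.
Mean within-JS = 3.61/6 = 0.6017; mean within-Anx = 1.91/3 = 0.6367.
Geometric mean = √(0.6017 × 0.6367) = 0.6190.
HTMT = 0.1975 / 0.6190 = 0.32.

0.32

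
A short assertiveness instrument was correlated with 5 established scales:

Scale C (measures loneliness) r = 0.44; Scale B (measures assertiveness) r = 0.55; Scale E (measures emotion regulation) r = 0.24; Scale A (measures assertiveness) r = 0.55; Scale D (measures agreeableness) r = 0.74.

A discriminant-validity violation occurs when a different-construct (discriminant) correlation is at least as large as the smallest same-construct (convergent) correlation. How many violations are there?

Convergent (same construct = assertiveness): Scale B, Scale A.
Smallest convergent = 0.55. Discriminant values: 0.44, 0.24, 0.74; count ≥ 0.55 → 1.

1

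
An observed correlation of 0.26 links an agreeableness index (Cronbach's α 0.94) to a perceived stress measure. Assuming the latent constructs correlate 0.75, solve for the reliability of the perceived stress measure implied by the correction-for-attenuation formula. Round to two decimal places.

0.13

r_true = r_obs / √(r_xx · r_yy) ⇒ 0.75 = 0.26 / √(0.94 · r_yy).
√(0.94 · r_yy) = 0.26 / 0.75 = 0.3467; 0.94 · r_yy = 0.1202; r_yy = 0.1202 / 0.94 ≈ 0.13.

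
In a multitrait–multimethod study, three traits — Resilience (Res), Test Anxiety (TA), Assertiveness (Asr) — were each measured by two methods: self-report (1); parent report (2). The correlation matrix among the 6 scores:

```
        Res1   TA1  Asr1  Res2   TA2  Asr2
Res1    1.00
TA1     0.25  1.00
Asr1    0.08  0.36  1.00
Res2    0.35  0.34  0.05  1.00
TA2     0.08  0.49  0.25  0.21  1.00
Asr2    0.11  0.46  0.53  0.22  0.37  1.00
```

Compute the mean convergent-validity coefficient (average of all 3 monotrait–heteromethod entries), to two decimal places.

Convergent values: 0.35, 0.49, 0.53; mean = 1.37/3 = 0.46.

0.46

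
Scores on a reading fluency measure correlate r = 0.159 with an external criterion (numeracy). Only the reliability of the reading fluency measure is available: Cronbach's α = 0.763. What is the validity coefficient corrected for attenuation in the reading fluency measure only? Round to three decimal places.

0.182

Single correction: r_c = r_obs / √r_xx = 0.159 / √0.763 = 0.159 / 0.8735 ≈ 0.182.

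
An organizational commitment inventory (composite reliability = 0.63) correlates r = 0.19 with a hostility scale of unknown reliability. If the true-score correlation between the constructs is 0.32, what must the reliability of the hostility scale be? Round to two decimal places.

0.56

r_true = r_obs / √(r_xx · r_yy) ⇒ 0.32 = 0.19 / √(0.63 · r_yy).
√(0.63 · r_yy) = 0.19 / 0.32 = 0.5938; 0.63 · r_yy = 0.3526; r_yy = 0.3526 / 0.63 ≈ 0.56.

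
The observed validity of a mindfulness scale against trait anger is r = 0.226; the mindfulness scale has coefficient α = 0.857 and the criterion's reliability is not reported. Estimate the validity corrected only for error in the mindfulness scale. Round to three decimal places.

0.244

Single correction: r_c = r_obs / √r_xx = 0.226 / √0.857 = 0.226 / 0.9257 ≈ 0.244.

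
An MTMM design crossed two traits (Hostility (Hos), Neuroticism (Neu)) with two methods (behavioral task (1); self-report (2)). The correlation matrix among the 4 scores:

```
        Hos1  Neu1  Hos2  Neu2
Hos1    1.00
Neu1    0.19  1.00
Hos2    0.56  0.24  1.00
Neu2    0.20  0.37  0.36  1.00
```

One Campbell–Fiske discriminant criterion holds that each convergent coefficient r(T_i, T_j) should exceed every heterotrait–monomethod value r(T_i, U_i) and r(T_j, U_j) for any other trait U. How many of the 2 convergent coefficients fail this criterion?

0

Each convergent coefficient versus the relevant comparison correlations:
Hos (methods 1·2): 0.56 vs {0.19, 0.36} → pass.
Neu (methods 1·2): 0.37 vs {0.19, 0.36} → pass.
0 of 2 fail.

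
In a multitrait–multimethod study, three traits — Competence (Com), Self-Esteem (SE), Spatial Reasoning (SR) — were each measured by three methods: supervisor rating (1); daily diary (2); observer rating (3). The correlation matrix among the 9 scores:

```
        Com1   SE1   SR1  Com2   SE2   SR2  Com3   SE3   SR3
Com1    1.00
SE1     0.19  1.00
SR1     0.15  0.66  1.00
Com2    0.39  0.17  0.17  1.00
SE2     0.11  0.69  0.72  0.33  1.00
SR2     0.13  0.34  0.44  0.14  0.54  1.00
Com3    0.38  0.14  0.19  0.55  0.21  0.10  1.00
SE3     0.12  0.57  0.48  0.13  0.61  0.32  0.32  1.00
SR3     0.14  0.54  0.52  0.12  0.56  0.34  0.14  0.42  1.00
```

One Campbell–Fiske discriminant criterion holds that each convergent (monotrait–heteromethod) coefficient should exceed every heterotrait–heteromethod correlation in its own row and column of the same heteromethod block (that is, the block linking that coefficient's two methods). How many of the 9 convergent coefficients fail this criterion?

4

Convergent coefficients and their comparison sets:
Com (methods 1·2): 0.39 vs {0.11, 0.17, 0.13, 0.17} → pass.
Com (methods 1·3): 0.38 vs {0.12, 0.14, 0.14, 0.19} → pass.
Com (methods 2·3): 0.55 vs {0.13, 0.21, 0.12, 0.10} → pass.
SE (methods 1·2): 0.69 vs {0.17, 0.11, 0.34, 0.72} → fail.
SE (methods 1·3): 0.57 vs {0.14, 0.12, 0.54, 0.48} → pass.
SE (methods 2·3): 0.61 vs {0.21, 0.13, 0.56, 0.32} → pass.
SR (methods 1·2): 0.44 vs {0.17, 0.13, 0.72, 0.34} → fail.
SR (methods 1·3): 0.52 vs {0.19, 0.14, 0.48, 0.54} → fail.
SR (methods 2·3): 0.34 vs {0.10, 0.12, 0.32, 0.56} → fail.
4 of 9 fail.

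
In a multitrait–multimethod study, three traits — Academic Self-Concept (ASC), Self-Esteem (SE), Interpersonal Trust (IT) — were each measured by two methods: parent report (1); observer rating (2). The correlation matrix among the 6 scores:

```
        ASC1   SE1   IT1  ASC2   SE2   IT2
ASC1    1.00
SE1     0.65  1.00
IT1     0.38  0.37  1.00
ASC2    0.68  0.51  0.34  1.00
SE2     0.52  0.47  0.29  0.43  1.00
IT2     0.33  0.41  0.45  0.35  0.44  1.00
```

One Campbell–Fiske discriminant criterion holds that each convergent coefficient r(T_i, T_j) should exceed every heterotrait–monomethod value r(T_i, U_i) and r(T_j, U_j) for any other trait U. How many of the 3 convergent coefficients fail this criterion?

Checking each validity diagonal entry against its comparison values:
ASC (methods 1·2): 0.68 vs {0.65, 0.43, 0.38, 0.35} → pass.
SE (methods 1·2): 0.47 vs {0.65, 0.43, 0.37, 0.44} → fail.
IT (methods 1·2): 0.45 vs {0.38, 0.35, 0.37, 0.44} → pass.
1 of 3 fail.

1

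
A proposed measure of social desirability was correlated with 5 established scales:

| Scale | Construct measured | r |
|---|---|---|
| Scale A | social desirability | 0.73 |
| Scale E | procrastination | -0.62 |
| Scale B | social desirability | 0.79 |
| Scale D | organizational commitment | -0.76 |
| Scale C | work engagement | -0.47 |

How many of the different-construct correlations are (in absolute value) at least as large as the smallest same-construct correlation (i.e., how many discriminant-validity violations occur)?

Convergent (same construct = social desirability): Scale A, Scale B.
Smallest convergent = 0.73. Discriminant |r|: 0.62, 0.76, 0.47; count ≥ 0.73 → 1.

1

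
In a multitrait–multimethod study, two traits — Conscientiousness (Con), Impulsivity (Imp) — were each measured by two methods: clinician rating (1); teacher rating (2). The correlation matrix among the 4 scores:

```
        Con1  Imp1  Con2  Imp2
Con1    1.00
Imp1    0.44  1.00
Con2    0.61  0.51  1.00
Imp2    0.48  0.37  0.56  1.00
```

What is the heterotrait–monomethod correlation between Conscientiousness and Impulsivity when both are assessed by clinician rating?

Different traits, same method: r(Con1, Imp1) = 0.44.

0.44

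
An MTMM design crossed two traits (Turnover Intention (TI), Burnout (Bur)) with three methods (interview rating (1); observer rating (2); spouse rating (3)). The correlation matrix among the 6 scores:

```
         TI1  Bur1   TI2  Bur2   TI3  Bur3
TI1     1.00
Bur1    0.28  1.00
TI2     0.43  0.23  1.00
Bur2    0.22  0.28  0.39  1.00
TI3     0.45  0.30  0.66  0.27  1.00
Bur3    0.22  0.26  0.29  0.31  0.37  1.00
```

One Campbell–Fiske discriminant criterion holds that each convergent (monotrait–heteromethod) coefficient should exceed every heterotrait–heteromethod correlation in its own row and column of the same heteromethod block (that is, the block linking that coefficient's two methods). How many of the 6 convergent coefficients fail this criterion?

1

Checking each validity diagonal entry against its comparison values:
TI (methods 1·2): 0.43 vs {0.22, 0.23} → pass.
TI (methods 1·3): 0.45 vs {0.22, 0.30} → pass.
TI (methods 2·3): 0.66 vs {0.29, 0.27} → pass.
Bur (methods 1·2): 0.28 vs {0.23, 0.22} → pass.
Bur (methods 1·3): 0.26 vs {0.30, 0.22} → fail.
Bur (methods 2·3): 0.31 vs {0.27, 0.29} → pass.
1 of 6 fail.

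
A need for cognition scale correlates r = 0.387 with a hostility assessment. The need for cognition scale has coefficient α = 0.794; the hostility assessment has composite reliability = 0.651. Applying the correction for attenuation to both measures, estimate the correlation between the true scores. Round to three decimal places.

r_true = r_obs / √(r_xx · r_yy) = 0.387 / √(0.794 × 0.651) = 0.387 / √0.516894 = 0.387 / 0.7190 ≈ 0.538.

0.538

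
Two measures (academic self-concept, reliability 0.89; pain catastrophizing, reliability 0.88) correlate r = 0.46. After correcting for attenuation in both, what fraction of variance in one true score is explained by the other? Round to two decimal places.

0.27

Disattenuated r = 0.46 / √(0.89 × 0.88) = 0.46 / 0.8850 = 0.5198.
Shared true-score variance = 0.5198² = 0.2702 ≈ 0.27.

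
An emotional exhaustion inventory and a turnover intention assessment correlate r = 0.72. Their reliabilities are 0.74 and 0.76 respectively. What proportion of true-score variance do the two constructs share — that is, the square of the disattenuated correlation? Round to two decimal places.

Disattenuated r = 0.72 / √(0.74 × 0.76) = 0.72 / 0.7499 = 0.9601.
Shared true-score variance = 0.9601² = 0.9218 ≈ 0.92.

0.92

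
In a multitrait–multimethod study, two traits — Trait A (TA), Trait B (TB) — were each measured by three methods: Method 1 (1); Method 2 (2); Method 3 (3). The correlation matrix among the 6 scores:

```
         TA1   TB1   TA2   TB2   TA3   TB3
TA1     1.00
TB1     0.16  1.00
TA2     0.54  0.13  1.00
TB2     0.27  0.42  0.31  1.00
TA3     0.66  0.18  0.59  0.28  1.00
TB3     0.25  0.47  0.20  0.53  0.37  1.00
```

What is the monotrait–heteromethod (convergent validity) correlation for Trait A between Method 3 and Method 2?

Same trait (TA), different methods: r(TA3, TA2) = 0.59.

0.59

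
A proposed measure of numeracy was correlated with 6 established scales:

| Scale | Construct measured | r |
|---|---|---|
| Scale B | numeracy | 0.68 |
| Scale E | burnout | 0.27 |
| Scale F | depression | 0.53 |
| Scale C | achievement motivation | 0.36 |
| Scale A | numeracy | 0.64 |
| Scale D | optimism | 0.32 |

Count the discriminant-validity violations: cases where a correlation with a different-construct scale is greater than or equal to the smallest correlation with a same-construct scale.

Convergent (same construct = numeracy): Scale B, Scale A.
Smallest convergent = 0.64. Discriminant values: 0.27, 0.53, 0.36, 0.32; count ≥ 0.64 → 0.

0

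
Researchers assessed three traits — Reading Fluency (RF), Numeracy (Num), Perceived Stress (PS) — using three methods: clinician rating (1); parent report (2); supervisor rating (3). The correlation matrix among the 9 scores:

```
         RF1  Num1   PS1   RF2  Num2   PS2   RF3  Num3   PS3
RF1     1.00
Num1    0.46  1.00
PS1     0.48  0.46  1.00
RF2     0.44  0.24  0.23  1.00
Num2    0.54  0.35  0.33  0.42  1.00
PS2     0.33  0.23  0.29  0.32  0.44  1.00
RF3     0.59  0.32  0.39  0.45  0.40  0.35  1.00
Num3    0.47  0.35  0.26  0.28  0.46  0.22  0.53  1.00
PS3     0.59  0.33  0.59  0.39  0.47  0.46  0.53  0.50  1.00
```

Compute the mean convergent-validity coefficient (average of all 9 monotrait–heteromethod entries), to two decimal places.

Convergent values: 0.44, 0.59, 0.45, 0.35, 0.35, 0.46, 0.29, 0.59, 0.46; mean = 3.98/9 = 0.44.

0.44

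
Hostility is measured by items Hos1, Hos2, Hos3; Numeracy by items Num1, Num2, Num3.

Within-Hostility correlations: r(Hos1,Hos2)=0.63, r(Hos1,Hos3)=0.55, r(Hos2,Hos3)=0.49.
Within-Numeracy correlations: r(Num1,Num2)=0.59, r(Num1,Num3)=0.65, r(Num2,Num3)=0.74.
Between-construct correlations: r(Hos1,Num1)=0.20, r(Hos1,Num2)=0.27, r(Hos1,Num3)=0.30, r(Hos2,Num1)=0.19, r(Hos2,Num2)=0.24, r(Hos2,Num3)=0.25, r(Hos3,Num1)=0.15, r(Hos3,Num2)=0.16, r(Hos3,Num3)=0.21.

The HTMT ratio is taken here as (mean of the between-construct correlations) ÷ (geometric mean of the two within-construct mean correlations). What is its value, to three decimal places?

0.361

Mean between = 1.97/9 = 0.2189.
Mean within-Hos = 1.67/3 = 0.5567; mean within-Num = 1.98/3 = 0.6600.
Geometric mean = √(0.5567 × 0.6600) = 0.6062.
HTMT = 0.2189 / 0.6062 = 0.361.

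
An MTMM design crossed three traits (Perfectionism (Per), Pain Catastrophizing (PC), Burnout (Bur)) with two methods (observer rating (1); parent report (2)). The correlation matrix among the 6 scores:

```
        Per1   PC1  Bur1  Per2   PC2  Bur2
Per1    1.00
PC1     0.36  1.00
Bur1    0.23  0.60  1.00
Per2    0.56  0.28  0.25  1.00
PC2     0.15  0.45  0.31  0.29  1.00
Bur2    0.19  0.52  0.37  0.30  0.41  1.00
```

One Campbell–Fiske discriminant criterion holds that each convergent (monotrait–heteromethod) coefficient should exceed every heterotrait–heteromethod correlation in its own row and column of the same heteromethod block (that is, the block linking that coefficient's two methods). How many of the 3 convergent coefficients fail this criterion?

Checking each validity diagonal entry against its comparison values:
Per (methods 1·2): 0.56 vs {0.15, 0.28, 0.19, 0.25} → pass.
PC (methods 1·2): 0.45 vs {0.28, 0.15, 0.52, 0.31} → fail.
Bur (methods 1·2): 0.37 vs {0.25, 0.19, 0.31, 0.52} → fail.
2 of 3 fail.

2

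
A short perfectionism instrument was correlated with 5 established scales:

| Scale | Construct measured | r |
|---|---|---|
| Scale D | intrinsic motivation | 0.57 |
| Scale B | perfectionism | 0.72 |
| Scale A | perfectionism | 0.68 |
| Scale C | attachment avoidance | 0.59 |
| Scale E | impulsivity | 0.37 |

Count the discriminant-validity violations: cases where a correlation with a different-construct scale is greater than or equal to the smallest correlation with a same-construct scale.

Convergent (same construct = perfectionism): Scale B, Scale A.
Smallest convergent = 0.68. Discriminant values: 0.57, 0.59, 0.37; count ≥ 0.68 → 0.

0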